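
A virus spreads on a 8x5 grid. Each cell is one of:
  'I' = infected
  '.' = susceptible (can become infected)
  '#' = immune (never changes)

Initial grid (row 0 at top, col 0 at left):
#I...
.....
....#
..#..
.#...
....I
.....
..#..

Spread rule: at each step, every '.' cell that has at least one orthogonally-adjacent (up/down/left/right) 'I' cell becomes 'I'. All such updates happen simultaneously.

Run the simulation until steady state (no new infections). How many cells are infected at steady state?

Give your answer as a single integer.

Answer: 35

Derivation:
Step 0 (initial): 2 infected
Step 1: +5 new -> 7 infected
Step 2: +9 new -> 16 infected
Step 3: +10 new -> 26 infected
Step 4: +5 new -> 31 infected
Step 5: +3 new -> 34 infected
Step 6: +1 new -> 35 infected
Step 7: +0 new -> 35 infected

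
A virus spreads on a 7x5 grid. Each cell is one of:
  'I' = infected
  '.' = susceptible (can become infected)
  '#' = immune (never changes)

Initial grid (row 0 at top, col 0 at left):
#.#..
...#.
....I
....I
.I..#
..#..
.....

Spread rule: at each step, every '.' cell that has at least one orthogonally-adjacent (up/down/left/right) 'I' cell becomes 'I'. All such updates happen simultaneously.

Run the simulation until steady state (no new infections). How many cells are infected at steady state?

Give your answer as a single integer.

Answer: 30

Derivation:
Step 0 (initial): 3 infected
Step 1: +7 new -> 10 infected
Step 2: +8 new -> 18 infected
Step 3: +7 new -> 25 infected
Step 4: +4 new -> 29 infected
Step 5: +1 new -> 30 infected
Step 6: +0 new -> 30 infected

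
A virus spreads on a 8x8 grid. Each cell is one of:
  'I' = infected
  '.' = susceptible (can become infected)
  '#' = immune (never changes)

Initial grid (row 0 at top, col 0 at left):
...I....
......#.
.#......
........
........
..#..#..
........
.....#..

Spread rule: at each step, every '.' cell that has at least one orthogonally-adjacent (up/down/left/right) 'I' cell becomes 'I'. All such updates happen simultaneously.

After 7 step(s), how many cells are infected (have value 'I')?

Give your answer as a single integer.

Step 0 (initial): 1 infected
Step 1: +3 new -> 4 infected
Step 2: +5 new -> 9 infected
Step 3: +7 new -> 16 infected
Step 4: +6 new -> 22 infected
Step 5: +8 new -> 30 infected
Step 6: +7 new -> 37 infected
Step 7: +7 new -> 44 infected

Answer: 44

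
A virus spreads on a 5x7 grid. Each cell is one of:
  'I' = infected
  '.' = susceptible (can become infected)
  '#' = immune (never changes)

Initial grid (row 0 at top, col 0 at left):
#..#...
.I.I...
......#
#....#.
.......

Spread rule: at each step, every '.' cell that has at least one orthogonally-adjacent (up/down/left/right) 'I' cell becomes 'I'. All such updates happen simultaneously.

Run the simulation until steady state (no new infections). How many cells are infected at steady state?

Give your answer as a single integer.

Answer: 30

Derivation:
Step 0 (initial): 2 infected
Step 1: +6 new -> 8 infected
Step 2: +8 new -> 16 infected
Step 3: +7 new -> 23 infected
Step 4: +4 new -> 27 infected
Step 5: +1 new -> 28 infected
Step 6: +1 new -> 29 infected
Step 7: +1 new -> 30 infected
Step 8: +0 new -> 30 infected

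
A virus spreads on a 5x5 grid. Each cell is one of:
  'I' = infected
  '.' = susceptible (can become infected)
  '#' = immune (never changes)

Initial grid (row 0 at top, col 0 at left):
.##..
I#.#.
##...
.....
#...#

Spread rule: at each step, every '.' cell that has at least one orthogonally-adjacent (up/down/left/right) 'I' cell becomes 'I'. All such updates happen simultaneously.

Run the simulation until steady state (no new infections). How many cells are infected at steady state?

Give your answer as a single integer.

Answer: 2

Derivation:
Step 0 (initial): 1 infected
Step 1: +1 new -> 2 infected
Step 2: +0 new -> 2 infected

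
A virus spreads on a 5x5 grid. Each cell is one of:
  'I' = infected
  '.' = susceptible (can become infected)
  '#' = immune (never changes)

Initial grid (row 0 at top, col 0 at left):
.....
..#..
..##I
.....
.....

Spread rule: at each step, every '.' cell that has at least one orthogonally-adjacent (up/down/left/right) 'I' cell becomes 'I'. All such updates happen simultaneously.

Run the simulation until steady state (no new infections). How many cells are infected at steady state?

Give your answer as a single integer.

Step 0 (initial): 1 infected
Step 1: +2 new -> 3 infected
Step 2: +4 new -> 7 infected
Step 3: +3 new -> 10 infected
Step 4: +3 new -> 13 infected
Step 5: +4 new -> 17 infected
Step 6: +4 new -> 21 infected
Step 7: +1 new -> 22 infected
Step 8: +0 new -> 22 infected

Answer: 22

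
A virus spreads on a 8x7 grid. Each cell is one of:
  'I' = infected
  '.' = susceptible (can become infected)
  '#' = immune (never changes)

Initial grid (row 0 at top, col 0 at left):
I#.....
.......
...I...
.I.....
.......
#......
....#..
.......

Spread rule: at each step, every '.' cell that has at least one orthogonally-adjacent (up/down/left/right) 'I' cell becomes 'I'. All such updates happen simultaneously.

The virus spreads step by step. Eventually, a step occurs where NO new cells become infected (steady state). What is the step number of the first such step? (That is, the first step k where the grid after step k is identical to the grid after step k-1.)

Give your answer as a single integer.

Answer: 9

Derivation:
Step 0 (initial): 3 infected
Step 1: +9 new -> 12 infected
Step 2: +11 new -> 23 infected
Step 3: +9 new -> 32 infected
Step 4: +9 new -> 41 infected
Step 5: +6 new -> 47 infected
Step 6: +3 new -> 50 infected
Step 7: +2 new -> 52 infected
Step 8: +1 new -> 53 infected
Step 9: +0 new -> 53 infected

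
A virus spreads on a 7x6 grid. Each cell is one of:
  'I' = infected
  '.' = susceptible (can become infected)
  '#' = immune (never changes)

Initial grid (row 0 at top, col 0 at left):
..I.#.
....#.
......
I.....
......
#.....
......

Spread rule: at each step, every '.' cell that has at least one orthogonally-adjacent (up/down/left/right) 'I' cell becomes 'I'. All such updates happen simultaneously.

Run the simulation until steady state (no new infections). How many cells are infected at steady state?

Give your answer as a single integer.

Step 0 (initial): 2 infected
Step 1: +6 new -> 8 infected
Step 2: +8 new -> 16 infected
Step 3: +4 new -> 20 infected
Step 4: +5 new -> 25 infected
Step 5: +6 new -> 31 infected
Step 6: +4 new -> 35 infected
Step 7: +3 new -> 38 infected
Step 8: +1 new -> 39 infected
Step 9: +0 new -> 39 infected

Answer: 39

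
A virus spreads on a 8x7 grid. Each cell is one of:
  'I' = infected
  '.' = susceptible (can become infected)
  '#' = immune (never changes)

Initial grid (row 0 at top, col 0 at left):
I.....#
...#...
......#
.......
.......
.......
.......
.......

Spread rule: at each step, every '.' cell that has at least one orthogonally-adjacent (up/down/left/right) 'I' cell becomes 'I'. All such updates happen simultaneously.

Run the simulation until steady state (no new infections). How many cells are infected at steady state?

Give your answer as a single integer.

Answer: 53

Derivation:
Step 0 (initial): 1 infected
Step 1: +2 new -> 3 infected
Step 2: +3 new -> 6 infected
Step 3: +4 new -> 10 infected
Step 4: +4 new -> 14 infected
Step 5: +6 new -> 20 infected
Step 6: +6 new -> 26 infected
Step 7: +7 new -> 33 infected
Step 8: +5 new -> 38 infected
Step 9: +5 new -> 43 infected
Step 10: +4 new -> 47 infected
Step 11: +3 new -> 50 infected
Step 12: +2 new -> 52 infected
Step 13: +1 new -> 53 infected
Step 14: +0 new -> 53 infected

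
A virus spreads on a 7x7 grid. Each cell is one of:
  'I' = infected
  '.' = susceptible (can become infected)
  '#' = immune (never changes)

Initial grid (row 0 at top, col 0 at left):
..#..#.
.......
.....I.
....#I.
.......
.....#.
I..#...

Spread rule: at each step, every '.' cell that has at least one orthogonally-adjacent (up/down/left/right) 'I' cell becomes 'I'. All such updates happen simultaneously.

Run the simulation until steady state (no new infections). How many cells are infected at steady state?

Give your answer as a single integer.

Step 0 (initial): 3 infected
Step 1: +7 new -> 10 infected
Step 2: +8 new -> 18 infected
Step 3: +11 new -> 29 infected
Step 4: +10 new -> 39 infected
Step 5: +3 new -> 42 infected
Step 6: +2 new -> 44 infected
Step 7: +0 new -> 44 infected

Answer: 44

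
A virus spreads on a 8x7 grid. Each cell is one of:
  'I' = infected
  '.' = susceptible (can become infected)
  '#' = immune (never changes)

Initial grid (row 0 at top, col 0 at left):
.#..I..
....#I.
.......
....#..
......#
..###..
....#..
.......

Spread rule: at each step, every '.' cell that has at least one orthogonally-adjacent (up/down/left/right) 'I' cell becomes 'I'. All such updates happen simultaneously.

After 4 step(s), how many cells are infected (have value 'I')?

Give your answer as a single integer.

Answer: 21

Derivation:
Step 0 (initial): 2 infected
Step 1: +4 new -> 6 infected
Step 2: +6 new -> 12 infected
Step 3: +4 new -> 16 infected
Step 4: +5 new -> 21 infected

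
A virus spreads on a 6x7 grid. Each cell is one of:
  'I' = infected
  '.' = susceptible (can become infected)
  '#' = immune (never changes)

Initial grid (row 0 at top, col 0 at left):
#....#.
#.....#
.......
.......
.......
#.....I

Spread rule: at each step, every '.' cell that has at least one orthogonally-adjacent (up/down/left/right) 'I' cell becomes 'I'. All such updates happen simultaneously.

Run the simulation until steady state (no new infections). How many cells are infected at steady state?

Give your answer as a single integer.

Step 0 (initial): 1 infected
Step 1: +2 new -> 3 infected
Step 2: +3 new -> 6 infected
Step 3: +4 new -> 10 infected
Step 4: +4 new -> 14 infected
Step 5: +5 new -> 19 infected
Step 6: +4 new -> 23 infected
Step 7: +5 new -> 28 infected
Step 8: +4 new -> 32 infected
Step 9: +3 new -> 35 infected
Step 10: +1 new -> 36 infected
Step 11: +0 new -> 36 infected

Answer: 36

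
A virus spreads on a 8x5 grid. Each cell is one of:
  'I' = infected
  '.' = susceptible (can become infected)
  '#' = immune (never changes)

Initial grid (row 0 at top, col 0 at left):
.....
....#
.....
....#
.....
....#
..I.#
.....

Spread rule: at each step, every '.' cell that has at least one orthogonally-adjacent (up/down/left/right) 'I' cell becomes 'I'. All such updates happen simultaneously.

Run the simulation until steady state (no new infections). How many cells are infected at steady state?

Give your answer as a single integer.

Step 0 (initial): 1 infected
Step 1: +4 new -> 5 infected
Step 2: +6 new -> 11 infected
Step 3: +6 new -> 17 infected
Step 4: +5 new -> 22 infected
Step 5: +4 new -> 26 infected
Step 6: +5 new -> 31 infected
Step 7: +3 new -> 34 infected
Step 8: +2 new -> 36 infected
Step 9: +0 new -> 36 infected

Answer: 36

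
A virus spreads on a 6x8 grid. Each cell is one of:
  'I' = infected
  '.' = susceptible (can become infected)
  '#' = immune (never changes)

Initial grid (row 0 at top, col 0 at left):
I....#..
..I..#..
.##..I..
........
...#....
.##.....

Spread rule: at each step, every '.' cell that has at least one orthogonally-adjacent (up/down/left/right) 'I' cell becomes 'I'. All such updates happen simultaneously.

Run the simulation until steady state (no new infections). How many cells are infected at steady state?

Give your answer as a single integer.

Answer: 41

Derivation:
Step 0 (initial): 3 infected
Step 1: +8 new -> 11 infected
Step 2: +9 new -> 20 infected
Step 3: +9 new -> 29 infected
Step 4: +7 new -> 36 infected
Step 5: +5 new -> 41 infected
Step 6: +0 new -> 41 infected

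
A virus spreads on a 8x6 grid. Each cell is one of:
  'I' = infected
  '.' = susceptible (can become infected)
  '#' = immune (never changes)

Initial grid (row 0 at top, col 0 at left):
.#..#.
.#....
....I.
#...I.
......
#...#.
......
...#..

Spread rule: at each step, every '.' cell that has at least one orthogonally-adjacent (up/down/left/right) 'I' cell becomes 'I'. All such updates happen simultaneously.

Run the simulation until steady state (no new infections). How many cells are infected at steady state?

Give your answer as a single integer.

Answer: 41

Derivation:
Step 0 (initial): 2 infected
Step 1: +6 new -> 8 infected
Step 2: +6 new -> 14 infected
Step 3: +8 new -> 22 infected
Step 4: +6 new -> 28 infected
Step 5: +6 new -> 34 infected
Step 6: +4 new -> 38 infected
Step 7: +2 new -> 40 infected
Step 8: +1 new -> 41 infected
Step 9: +0 new -> 41 infected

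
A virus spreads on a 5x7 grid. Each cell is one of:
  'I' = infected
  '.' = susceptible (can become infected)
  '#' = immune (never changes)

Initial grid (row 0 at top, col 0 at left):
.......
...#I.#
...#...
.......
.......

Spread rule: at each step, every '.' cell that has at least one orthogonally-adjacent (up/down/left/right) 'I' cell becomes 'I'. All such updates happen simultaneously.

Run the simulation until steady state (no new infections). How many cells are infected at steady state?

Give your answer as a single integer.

Answer: 32

Derivation:
Step 0 (initial): 1 infected
Step 1: +3 new -> 4 infected
Step 2: +4 new -> 8 infected
Step 3: +6 new -> 14 infected
Step 4: +6 new -> 20 infected
Step 5: +6 new -> 26 infected
Step 6: +4 new -> 30 infected
Step 7: +2 new -> 32 infected
Step 8: +0 new -> 32 infected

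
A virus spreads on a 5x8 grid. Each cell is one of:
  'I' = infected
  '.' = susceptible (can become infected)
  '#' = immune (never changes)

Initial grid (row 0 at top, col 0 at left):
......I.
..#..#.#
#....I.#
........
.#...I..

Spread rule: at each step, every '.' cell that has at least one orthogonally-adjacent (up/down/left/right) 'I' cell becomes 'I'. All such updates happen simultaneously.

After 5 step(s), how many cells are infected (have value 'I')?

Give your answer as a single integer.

Answer: 30

Derivation:
Step 0 (initial): 3 infected
Step 1: +8 new -> 11 infected
Step 2: +7 new -> 18 infected
Step 3: +6 new -> 24 infected
Step 4: +3 new -> 27 infected
Step 5: +3 new -> 30 infected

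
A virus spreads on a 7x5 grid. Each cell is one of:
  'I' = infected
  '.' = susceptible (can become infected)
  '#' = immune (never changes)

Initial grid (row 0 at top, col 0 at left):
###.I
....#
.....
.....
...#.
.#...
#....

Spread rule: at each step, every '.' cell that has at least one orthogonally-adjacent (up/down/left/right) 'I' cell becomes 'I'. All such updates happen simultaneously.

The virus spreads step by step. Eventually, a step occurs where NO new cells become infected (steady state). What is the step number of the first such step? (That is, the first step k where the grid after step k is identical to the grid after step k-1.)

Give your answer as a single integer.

Answer: 10

Derivation:
Step 0 (initial): 1 infected
Step 1: +1 new -> 2 infected
Step 2: +1 new -> 3 infected
Step 3: +2 new -> 5 infected
Step 4: +4 new -> 9 infected
Step 5: +4 new -> 13 infected
Step 6: +4 new -> 17 infected
Step 7: +4 new -> 21 infected
Step 8: +4 new -> 25 infected
Step 9: +3 new -> 28 infected
Step 10: +0 new -> 28 infected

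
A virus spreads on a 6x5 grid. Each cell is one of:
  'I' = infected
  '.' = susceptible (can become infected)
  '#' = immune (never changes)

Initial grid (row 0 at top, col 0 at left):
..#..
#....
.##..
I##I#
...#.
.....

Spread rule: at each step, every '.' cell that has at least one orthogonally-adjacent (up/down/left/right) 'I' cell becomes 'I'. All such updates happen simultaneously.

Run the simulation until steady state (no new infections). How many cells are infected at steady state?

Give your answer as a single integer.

Step 0 (initial): 2 infected
Step 1: +3 new -> 5 infected
Step 2: +4 new -> 9 infected
Step 3: +5 new -> 14 infected
Step 4: +3 new -> 17 infected
Step 5: +2 new -> 19 infected
Step 6: +2 new -> 21 infected
Step 7: +1 new -> 22 infected
Step 8: +0 new -> 22 infected

Answer: 22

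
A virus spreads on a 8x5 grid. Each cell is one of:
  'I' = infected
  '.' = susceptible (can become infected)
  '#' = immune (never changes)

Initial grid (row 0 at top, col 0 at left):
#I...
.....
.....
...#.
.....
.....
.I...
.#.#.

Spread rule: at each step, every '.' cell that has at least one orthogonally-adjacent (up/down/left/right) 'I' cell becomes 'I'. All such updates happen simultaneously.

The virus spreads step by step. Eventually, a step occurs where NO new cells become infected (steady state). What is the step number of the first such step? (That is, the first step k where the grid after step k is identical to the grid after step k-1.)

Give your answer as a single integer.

Step 0 (initial): 2 infected
Step 1: +5 new -> 7 infected
Step 2: +10 new -> 17 infected
Step 3: +9 new -> 26 infected
Step 4: +7 new -> 33 infected
Step 5: +2 new -> 35 infected
Step 6: +1 new -> 36 infected
Step 7: +0 new -> 36 infected

Answer: 7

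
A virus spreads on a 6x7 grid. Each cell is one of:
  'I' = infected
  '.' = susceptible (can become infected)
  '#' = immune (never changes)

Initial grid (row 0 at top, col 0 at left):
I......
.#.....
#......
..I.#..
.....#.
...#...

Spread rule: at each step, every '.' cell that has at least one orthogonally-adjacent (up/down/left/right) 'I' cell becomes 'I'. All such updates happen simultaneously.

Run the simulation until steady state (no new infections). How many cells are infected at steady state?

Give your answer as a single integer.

Step 0 (initial): 2 infected
Step 1: +6 new -> 8 infected
Step 2: +8 new -> 16 infected
Step 3: +6 new -> 22 infected
Step 4: +5 new -> 27 infected
Step 5: +5 new -> 32 infected
Step 6: +4 new -> 36 infected
Step 7: +1 new -> 37 infected
Step 8: +0 new -> 37 infected

Answer: 37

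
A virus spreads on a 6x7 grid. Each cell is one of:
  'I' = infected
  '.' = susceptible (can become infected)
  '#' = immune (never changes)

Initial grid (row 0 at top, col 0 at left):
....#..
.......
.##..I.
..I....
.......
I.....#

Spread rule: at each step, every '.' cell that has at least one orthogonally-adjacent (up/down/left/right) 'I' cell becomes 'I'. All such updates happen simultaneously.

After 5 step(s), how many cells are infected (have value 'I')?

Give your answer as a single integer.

Step 0 (initial): 3 infected
Step 1: +9 new -> 12 infected
Step 2: +11 new -> 23 infected
Step 3: +7 new -> 30 infected
Step 4: +4 new -> 34 infected
Step 5: +3 new -> 37 infected

Answer: 37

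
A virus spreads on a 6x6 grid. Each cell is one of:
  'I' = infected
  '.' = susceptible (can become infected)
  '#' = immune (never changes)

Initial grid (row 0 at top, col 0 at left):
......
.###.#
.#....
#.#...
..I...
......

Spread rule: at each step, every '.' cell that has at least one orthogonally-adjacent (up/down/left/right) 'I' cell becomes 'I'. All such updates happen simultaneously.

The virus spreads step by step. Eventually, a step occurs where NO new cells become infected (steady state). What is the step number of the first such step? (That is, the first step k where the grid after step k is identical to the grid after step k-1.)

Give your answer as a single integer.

Answer: 13

Derivation:
Step 0 (initial): 1 infected
Step 1: +3 new -> 4 infected
Step 2: +6 new -> 10 infected
Step 3: +5 new -> 15 infected
Step 4: +4 new -> 19 infected
Step 5: +2 new -> 21 infected
Step 6: +1 new -> 22 infected
Step 7: +2 new -> 24 infected
Step 8: +1 new -> 25 infected
Step 9: +1 new -> 26 infected
Step 10: +1 new -> 27 infected
Step 11: +1 new -> 28 infected
Step 12: +1 new -> 29 infected
Step 13: +0 new -> 29 infected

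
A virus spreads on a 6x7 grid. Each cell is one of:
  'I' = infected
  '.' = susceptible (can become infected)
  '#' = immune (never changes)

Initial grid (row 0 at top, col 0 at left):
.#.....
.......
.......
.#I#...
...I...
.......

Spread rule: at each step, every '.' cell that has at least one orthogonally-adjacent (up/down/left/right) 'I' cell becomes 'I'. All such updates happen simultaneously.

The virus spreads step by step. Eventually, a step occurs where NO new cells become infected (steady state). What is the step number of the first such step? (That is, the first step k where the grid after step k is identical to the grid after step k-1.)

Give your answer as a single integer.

Step 0 (initial): 2 infected
Step 1: +4 new -> 6 infected
Step 2: +8 new -> 14 infected
Step 3: +10 new -> 24 infected
Step 4: +8 new -> 32 infected
Step 5: +4 new -> 36 infected
Step 6: +2 new -> 38 infected
Step 7: +1 new -> 39 infected
Step 8: +0 new -> 39 infected

Answer: 8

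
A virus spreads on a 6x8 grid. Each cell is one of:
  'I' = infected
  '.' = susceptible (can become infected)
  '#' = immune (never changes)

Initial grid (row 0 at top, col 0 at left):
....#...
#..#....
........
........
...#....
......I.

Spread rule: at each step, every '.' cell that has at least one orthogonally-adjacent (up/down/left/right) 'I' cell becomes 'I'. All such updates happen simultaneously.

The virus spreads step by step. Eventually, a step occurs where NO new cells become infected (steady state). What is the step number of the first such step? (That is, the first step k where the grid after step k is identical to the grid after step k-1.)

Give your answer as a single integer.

Step 0 (initial): 1 infected
Step 1: +3 new -> 4 infected
Step 2: +4 new -> 8 infected
Step 3: +5 new -> 13 infected
Step 4: +5 new -> 18 infected
Step 5: +7 new -> 25 infected
Step 6: +7 new -> 32 infected
Step 7: +3 new -> 35 infected
Step 8: +3 new -> 38 infected
Step 9: +3 new -> 41 infected
Step 10: +2 new -> 43 infected
Step 11: +1 new -> 44 infected
Step 12: +0 new -> 44 infected

Answer: 12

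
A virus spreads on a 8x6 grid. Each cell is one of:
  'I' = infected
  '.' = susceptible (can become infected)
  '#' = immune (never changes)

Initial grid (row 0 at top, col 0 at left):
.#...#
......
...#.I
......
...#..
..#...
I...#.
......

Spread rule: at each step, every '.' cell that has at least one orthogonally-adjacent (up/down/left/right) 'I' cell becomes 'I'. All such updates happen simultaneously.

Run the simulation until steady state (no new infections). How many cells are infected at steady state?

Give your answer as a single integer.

Answer: 42

Derivation:
Step 0 (initial): 2 infected
Step 1: +6 new -> 8 infected
Step 2: +7 new -> 15 infected
Step 3: +9 new -> 24 infected
Step 4: +10 new -> 34 infected
Step 5: +7 new -> 41 infected
Step 6: +1 new -> 42 infected
Step 7: +0 new -> 42 infected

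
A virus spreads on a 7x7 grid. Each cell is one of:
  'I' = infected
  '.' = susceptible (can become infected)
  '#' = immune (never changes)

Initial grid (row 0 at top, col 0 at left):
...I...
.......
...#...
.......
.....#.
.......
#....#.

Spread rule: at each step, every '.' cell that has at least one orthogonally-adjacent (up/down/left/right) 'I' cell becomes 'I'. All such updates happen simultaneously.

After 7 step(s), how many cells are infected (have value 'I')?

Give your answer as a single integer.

Step 0 (initial): 1 infected
Step 1: +3 new -> 4 infected
Step 2: +4 new -> 8 infected
Step 3: +6 new -> 14 infected
Step 4: +6 new -> 20 infected
Step 5: +7 new -> 27 infected
Step 6: +6 new -> 33 infected
Step 7: +7 new -> 40 infected

Answer: 40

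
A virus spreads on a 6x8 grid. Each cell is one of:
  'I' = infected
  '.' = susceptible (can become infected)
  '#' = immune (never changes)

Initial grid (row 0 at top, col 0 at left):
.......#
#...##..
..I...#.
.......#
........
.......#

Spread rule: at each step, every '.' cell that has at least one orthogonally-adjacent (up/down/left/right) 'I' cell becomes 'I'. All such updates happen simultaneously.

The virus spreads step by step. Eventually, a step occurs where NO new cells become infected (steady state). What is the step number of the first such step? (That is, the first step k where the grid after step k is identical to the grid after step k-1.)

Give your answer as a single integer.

Answer: 10

Derivation:
Step 0 (initial): 1 infected
Step 1: +4 new -> 5 infected
Step 2: +8 new -> 13 infected
Step 3: +8 new -> 21 infected
Step 4: +7 new -> 28 infected
Step 5: +5 new -> 33 infected
Step 6: +3 new -> 36 infected
Step 7: +3 new -> 39 infected
Step 8: +1 new -> 40 infected
Step 9: +1 new -> 41 infected
Step 10: +0 new -> 41 infected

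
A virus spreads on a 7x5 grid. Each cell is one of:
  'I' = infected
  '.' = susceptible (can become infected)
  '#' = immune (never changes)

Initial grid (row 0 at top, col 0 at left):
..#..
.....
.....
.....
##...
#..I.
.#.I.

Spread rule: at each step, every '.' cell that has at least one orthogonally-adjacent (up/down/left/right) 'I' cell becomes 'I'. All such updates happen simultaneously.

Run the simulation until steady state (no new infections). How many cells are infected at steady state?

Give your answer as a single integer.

Answer: 29

Derivation:
Step 0 (initial): 2 infected
Step 1: +5 new -> 7 infected
Step 2: +4 new -> 11 infected
Step 3: +3 new -> 14 infected
Step 4: +4 new -> 18 infected
Step 5: +5 new -> 23 infected
Step 6: +3 new -> 26 infected
Step 7: +2 new -> 28 infected
Step 8: +1 new -> 29 infected
Step 9: +0 new -> 29 infected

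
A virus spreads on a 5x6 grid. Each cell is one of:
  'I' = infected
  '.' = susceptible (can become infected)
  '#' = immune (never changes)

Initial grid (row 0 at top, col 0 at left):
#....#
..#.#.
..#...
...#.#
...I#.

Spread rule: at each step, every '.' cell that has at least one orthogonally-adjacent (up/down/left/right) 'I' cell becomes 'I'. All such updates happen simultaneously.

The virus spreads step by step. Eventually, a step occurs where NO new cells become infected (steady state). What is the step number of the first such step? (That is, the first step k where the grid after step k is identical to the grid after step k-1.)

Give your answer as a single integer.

Answer: 14

Derivation:
Step 0 (initial): 1 infected
Step 1: +1 new -> 2 infected
Step 2: +2 new -> 4 infected
Step 3: +2 new -> 6 infected
Step 4: +2 new -> 8 infected
Step 5: +2 new -> 10 infected
Step 6: +2 new -> 12 infected
Step 7: +1 new -> 13 infected
Step 8: +1 new -> 14 infected
Step 9: +2 new -> 16 infected
Step 10: +1 new -> 17 infected
Step 11: +1 new -> 18 infected
Step 12: +2 new -> 20 infected
Step 13: +1 new -> 21 infected
Step 14: +0 new -> 21 infected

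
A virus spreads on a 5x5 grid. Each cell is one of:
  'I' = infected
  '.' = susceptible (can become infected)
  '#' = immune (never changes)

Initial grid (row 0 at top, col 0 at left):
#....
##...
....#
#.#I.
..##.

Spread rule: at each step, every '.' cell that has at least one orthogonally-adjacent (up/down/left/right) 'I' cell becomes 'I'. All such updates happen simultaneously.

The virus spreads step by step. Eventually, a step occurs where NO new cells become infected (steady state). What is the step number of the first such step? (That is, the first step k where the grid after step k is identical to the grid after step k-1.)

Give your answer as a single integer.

Step 0 (initial): 1 infected
Step 1: +2 new -> 3 infected
Step 2: +3 new -> 6 infected
Step 3: +4 new -> 10 infected
Step 4: +4 new -> 14 infected
Step 5: +2 new -> 16 infected
Step 6: +1 new -> 17 infected
Step 7: +0 new -> 17 infected

Answer: 7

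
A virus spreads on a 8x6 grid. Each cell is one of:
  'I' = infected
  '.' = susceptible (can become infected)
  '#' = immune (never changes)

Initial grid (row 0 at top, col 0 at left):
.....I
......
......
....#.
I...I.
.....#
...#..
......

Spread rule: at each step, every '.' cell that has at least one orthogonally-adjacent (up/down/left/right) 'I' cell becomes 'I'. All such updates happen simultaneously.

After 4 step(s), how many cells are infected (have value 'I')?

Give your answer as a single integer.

Answer: 44

Derivation:
Step 0 (initial): 3 infected
Step 1: +8 new -> 11 infected
Step 2: +12 new -> 23 infected
Step 3: +12 new -> 35 infected
Step 4: +9 new -> 44 infected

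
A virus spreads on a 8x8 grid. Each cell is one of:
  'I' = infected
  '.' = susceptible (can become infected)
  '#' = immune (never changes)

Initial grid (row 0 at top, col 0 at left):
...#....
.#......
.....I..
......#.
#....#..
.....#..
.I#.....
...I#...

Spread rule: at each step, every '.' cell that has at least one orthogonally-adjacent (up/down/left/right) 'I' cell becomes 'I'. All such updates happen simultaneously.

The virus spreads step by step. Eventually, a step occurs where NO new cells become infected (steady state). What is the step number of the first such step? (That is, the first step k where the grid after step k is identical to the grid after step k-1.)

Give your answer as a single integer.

Step 0 (initial): 3 infected
Step 1: +9 new -> 12 infected
Step 2: +12 new -> 24 infected
Step 3: +13 new -> 37 infected
Step 4: +8 new -> 45 infected
Step 5: +7 new -> 52 infected
Step 6: +3 new -> 55 infected
Step 7: +1 new -> 56 infected
Step 8: +0 new -> 56 infected

Answer: 8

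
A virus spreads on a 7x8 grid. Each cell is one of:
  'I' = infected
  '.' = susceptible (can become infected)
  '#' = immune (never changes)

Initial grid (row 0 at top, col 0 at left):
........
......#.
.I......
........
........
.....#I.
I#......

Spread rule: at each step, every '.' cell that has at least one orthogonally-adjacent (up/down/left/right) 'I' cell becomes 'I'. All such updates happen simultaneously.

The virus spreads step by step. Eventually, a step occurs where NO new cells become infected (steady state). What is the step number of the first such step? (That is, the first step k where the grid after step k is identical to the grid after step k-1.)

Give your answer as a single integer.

Answer: 8

Derivation:
Step 0 (initial): 3 infected
Step 1: +8 new -> 11 infected
Step 2: +14 new -> 25 infected
Step 3: +12 new -> 37 infected
Step 4: +10 new -> 47 infected
Step 5: +3 new -> 50 infected
Step 6: +2 new -> 52 infected
Step 7: +1 new -> 53 infected
Step 8: +0 new -> 53 infected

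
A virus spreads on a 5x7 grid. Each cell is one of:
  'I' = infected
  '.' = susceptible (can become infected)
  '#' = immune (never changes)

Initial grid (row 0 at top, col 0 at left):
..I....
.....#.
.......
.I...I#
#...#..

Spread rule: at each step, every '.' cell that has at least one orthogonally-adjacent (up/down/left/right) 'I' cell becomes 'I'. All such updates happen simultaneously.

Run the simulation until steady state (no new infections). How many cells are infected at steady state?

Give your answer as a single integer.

Step 0 (initial): 3 infected
Step 1: +10 new -> 13 infected
Step 2: +11 new -> 24 infected
Step 3: +6 new -> 30 infected
Step 4: +1 new -> 31 infected
Step 5: +0 new -> 31 infected

Answer: 31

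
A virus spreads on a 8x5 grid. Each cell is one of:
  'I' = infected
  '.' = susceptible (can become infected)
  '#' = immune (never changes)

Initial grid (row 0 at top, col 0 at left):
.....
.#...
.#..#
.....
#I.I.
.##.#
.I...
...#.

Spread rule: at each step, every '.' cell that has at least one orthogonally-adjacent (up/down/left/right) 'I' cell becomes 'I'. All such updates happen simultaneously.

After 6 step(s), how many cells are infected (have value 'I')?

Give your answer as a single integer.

Answer: 32

Derivation:
Step 0 (initial): 3 infected
Step 1: +8 new -> 11 infected
Step 2: +8 new -> 19 infected
Step 3: +4 new -> 23 infected
Step 4: +5 new -> 28 infected
Step 5: +3 new -> 31 infected
Step 6: +1 new -> 32 infected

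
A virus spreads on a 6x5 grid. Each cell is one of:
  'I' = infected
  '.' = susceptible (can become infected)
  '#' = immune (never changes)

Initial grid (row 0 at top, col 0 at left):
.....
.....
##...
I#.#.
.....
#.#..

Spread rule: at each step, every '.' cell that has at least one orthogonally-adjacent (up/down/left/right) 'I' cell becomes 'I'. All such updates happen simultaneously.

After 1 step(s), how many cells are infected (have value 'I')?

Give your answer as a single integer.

Step 0 (initial): 1 infected
Step 1: +1 new -> 2 infected

Answer: 2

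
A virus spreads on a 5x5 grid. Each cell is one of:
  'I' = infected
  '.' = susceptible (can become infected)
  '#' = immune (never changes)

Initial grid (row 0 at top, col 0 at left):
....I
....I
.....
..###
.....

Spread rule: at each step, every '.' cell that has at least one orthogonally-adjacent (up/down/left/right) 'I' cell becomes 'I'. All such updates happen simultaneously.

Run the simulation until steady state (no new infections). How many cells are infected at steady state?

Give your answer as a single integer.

Answer: 22

Derivation:
Step 0 (initial): 2 infected
Step 1: +3 new -> 5 infected
Step 2: +3 new -> 8 infected
Step 3: +3 new -> 11 infected
Step 4: +3 new -> 14 infected
Step 5: +2 new -> 16 infected
Step 6: +2 new -> 18 infected
Step 7: +2 new -> 20 infected
Step 8: +1 new -> 21 infected
Step 9: +1 new -> 22 infected
Step 10: +0 new -> 22 infected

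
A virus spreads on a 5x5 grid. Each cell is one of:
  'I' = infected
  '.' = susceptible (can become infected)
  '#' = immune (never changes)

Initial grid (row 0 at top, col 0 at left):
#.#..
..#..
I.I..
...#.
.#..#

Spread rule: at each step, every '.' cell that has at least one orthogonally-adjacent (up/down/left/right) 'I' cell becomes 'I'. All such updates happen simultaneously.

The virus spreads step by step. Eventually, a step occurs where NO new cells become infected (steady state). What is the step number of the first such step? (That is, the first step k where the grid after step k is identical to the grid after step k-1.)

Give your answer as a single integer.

Step 0 (initial): 2 infected
Step 1: +5 new -> 7 infected
Step 2: +6 new -> 13 infected
Step 3: +5 new -> 18 infected
Step 4: +1 new -> 19 infected
Step 5: +0 new -> 19 infected

Answer: 5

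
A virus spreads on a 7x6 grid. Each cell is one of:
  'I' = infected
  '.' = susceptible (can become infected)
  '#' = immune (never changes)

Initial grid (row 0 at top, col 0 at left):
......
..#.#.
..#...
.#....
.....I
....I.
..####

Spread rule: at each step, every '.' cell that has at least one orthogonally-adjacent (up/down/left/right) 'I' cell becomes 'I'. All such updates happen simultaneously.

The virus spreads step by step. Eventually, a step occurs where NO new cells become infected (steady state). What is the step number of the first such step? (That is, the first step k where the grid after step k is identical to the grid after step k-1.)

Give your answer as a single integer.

Answer: 10

Derivation:
Step 0 (initial): 2 infected
Step 1: +4 new -> 6 infected
Step 2: +4 new -> 10 infected
Step 3: +5 new -> 15 infected
Step 4: +6 new -> 21 infected
Step 5: +4 new -> 25 infected
Step 6: +2 new -> 27 infected
Step 7: +2 new -> 29 infected
Step 8: +3 new -> 32 infected
Step 9: +2 new -> 34 infected
Step 10: +0 new -> 34 infected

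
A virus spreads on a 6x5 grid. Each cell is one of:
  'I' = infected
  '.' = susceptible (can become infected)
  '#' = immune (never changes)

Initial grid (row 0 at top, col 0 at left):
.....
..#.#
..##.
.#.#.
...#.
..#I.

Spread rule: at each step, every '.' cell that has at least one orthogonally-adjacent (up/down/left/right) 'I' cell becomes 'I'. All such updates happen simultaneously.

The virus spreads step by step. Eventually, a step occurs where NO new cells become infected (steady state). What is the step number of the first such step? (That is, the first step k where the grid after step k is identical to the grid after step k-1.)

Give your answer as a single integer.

Answer: 5

Derivation:
Step 0 (initial): 1 infected
Step 1: +1 new -> 2 infected
Step 2: +1 new -> 3 infected
Step 3: +1 new -> 4 infected
Step 4: +1 new -> 5 infected
Step 5: +0 new -> 5 infected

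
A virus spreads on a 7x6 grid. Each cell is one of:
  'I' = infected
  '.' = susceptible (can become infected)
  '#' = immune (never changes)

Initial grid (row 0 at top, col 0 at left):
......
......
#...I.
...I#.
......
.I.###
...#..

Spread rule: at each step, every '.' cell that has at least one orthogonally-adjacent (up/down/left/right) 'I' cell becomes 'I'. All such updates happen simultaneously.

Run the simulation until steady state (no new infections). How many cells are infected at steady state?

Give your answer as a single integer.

Step 0 (initial): 3 infected
Step 1: +9 new -> 12 infected
Step 2: +11 new -> 23 infected
Step 3: +6 new -> 29 infected
Step 4: +2 new -> 31 infected
Step 5: +2 new -> 33 infected
Step 6: +1 new -> 34 infected
Step 7: +0 new -> 34 infected

Answer: 34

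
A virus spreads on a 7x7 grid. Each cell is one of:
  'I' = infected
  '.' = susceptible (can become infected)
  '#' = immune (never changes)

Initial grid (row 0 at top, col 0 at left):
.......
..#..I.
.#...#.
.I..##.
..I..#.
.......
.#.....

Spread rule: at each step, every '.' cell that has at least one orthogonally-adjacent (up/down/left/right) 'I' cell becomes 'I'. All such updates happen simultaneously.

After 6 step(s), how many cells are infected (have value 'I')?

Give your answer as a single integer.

Step 0 (initial): 3 infected
Step 1: +8 new -> 11 infected
Step 2: +13 new -> 24 infected
Step 3: +7 new -> 31 infected
Step 4: +7 new -> 38 infected
Step 5: +3 new -> 41 infected
Step 6: +1 new -> 42 infected

Answer: 42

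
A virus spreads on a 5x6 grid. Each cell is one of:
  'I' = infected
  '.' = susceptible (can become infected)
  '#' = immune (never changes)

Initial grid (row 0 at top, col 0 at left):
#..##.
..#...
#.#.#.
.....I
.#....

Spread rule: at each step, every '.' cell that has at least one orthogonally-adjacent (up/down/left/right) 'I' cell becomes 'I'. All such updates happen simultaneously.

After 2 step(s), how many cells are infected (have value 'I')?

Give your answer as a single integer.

Step 0 (initial): 1 infected
Step 1: +3 new -> 4 infected
Step 2: +3 new -> 7 infected

Answer: 7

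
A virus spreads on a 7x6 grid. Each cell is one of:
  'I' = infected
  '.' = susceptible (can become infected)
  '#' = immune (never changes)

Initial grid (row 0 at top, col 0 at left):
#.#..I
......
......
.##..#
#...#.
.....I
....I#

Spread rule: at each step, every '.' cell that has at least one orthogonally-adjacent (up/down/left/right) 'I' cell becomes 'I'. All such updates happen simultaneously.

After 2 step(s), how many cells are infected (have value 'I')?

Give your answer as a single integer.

Answer: 13

Derivation:
Step 0 (initial): 3 infected
Step 1: +5 new -> 8 infected
Step 2: +5 new -> 13 infected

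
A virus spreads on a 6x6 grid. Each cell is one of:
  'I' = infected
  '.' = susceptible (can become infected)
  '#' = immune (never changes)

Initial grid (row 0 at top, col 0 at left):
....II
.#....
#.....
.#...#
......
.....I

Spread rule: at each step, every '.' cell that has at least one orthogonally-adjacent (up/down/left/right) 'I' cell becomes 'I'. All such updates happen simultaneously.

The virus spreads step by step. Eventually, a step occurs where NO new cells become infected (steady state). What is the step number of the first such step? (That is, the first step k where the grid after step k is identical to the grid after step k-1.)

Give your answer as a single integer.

Step 0 (initial): 3 infected
Step 1: +5 new -> 8 infected
Step 2: +6 new -> 14 infected
Step 3: +6 new -> 20 infected
Step 4: +5 new -> 25 infected
Step 5: +5 new -> 30 infected
Step 6: +1 new -> 31 infected
Step 7: +1 new -> 32 infected
Step 8: +0 new -> 32 infected

Answer: 8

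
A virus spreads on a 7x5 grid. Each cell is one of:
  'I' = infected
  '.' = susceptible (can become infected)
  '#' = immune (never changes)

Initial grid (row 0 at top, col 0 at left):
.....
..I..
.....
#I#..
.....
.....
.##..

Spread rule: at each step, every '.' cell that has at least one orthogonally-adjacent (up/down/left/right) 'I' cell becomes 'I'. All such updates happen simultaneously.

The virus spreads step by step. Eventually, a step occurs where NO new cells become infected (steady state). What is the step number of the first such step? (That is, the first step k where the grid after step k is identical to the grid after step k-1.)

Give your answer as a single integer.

Answer: 7

Derivation:
Step 0 (initial): 2 infected
Step 1: +6 new -> 8 infected
Step 2: +9 new -> 17 infected
Step 3: +7 new -> 24 infected
Step 4: +4 new -> 28 infected
Step 5: +2 new -> 30 infected
Step 6: +1 new -> 31 infected
Step 7: +0 new -> 31 infected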